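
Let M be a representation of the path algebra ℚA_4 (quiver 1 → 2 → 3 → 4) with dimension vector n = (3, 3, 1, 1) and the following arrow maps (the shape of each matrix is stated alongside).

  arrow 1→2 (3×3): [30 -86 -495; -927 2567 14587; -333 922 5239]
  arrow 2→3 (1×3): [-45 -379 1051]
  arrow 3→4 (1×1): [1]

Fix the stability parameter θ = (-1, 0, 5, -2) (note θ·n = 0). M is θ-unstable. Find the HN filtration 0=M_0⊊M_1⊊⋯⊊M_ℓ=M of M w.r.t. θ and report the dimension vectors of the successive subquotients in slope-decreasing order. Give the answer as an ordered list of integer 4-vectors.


Via rank(M_{q-1}∘⋯∘M_p): M ≅ I[1,2]^2, I[1,4].
μ_θ-semistable layers: μ^(1)=3/2; μ^(2)=0; μ^(3)=-1

((0, 0, 1, 1); (0, 3, 0, 0); (3, 0, 0, 0))


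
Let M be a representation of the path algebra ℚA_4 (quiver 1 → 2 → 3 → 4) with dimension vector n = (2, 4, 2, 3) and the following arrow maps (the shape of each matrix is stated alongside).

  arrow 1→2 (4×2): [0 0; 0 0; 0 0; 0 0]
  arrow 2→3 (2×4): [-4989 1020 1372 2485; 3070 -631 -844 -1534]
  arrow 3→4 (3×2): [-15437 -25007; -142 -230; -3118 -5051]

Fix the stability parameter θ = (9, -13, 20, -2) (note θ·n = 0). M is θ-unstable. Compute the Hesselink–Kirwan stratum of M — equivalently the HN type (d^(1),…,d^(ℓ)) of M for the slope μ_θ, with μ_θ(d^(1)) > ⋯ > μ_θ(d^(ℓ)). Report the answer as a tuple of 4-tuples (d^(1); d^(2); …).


Via rank(M_{q-1}∘⋯∘M_p): M ≅ I[1,1]^2, I[2,2]^2, I[2,4]^2, I[4,4].
μ_θ-semistable layers: μ^(1)=9; μ^(2)=-2; μ^(3)=-13

((2, 0, 2, 2); (0, 0, 0, 1); (0, 4, 0, 0))


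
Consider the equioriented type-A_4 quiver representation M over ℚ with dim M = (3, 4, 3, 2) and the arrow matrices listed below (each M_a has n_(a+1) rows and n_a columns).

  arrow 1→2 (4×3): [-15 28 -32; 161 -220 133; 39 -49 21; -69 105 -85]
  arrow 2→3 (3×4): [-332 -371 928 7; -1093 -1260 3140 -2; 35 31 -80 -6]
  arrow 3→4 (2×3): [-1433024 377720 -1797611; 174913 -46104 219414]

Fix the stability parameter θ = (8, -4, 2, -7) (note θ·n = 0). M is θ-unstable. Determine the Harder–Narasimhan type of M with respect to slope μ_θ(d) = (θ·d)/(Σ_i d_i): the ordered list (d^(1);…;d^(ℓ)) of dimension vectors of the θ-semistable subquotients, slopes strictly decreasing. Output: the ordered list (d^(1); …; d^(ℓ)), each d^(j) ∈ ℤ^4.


Interval decomposition of M: I[1,3], I[1,4]^2, I[2,2].
HN type (ℓ=3): μ^(1)=2; μ^(2)=-1/4; μ^(3)=-4

((1, 1, 1, 0); (2, 2, 2, 2); (0, 1, 0, 0))


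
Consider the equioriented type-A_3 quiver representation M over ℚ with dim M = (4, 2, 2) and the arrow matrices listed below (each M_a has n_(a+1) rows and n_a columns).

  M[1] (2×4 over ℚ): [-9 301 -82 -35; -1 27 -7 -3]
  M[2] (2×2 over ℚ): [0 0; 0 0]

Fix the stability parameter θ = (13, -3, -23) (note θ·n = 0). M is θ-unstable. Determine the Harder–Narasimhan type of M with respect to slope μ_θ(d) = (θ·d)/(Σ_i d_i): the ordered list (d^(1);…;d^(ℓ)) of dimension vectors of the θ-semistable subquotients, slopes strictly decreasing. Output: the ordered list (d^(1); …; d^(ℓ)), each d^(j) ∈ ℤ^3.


Barcode: M ≅ I[1,1]^2, I[1,2]^2, I[3,3]^2. HN layers by μ_θ (3 steps, strictly decreasing):
  μ^(1)=13; μ^(2)=5; μ^(3)=-23

((2, 0, 0); (2, 2, 0); (0, 0, 2))


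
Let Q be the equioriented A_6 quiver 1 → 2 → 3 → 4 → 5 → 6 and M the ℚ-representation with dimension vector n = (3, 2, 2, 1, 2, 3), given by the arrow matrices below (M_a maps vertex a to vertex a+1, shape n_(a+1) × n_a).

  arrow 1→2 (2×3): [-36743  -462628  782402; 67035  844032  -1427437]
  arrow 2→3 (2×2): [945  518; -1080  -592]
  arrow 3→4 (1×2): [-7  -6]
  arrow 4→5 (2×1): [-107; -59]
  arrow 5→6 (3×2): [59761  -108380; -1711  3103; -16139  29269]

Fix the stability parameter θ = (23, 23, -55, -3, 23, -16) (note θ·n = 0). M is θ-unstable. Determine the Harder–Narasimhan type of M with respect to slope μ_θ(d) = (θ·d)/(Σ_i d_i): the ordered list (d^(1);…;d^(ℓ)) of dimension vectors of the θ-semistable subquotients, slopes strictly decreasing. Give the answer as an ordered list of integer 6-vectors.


Barcode: M ≅ I[1,1], I[1,2], I[1,6], I[3,3], I[5,6], I[6,6]. HN layers by μ_θ (5 steps, strictly decreasing):
  μ^(1)=23; μ^(2)=7/2; μ^(3)=-3; μ^(4)=-16; μ^(5)=-55

((2, 1, 0, 0, 0, 0); (0, 0, 0, 0, 2, 2); (1, 1, 1, 1, 0, 0); (0, 0, 0, 0, 0, 1); (0, 0, 1, 0, 0, 0))


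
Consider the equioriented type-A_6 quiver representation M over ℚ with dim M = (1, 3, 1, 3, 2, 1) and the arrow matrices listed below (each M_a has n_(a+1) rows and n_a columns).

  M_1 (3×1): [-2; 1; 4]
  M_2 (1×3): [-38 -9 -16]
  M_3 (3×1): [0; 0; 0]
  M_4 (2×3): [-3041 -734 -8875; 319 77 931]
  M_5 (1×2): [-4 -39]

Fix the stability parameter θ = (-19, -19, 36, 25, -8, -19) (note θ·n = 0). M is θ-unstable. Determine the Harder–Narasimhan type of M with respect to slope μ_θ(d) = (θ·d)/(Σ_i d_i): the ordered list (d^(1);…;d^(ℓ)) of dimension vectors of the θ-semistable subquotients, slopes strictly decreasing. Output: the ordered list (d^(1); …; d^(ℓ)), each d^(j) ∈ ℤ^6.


Interval decomposition of M: I[1,3], I[2,2]^2, I[4,4], I[4,5], I[4,6].
HN type (ℓ=5): μ^(1)=36; μ^(2)=25; μ^(3)=17/2; μ^(4)=-2/3; μ^(5)=-19

((0, 0, 1, 0, 0, 0); (0, 0, 0, 1, 0, 0); (0, 0, 0, 1, 1, 0); (0, 0, 0, 1, 1, 1); (1, 3, 0, 0, 0, 0))


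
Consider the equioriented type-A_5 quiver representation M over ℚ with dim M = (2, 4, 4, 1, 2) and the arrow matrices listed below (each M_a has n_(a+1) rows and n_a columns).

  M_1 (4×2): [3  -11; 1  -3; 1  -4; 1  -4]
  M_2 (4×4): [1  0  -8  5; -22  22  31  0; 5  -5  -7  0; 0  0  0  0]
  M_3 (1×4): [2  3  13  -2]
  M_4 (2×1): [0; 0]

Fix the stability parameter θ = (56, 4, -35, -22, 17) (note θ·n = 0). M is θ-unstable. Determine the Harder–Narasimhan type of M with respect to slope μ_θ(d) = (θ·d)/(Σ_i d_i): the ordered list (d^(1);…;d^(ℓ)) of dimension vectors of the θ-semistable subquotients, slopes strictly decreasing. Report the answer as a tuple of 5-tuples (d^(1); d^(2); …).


Interval decomposition of M: I[1,3], I[1,4], I[2,2], I[2,3], I[3,3], I[5,5]^2.
HN type (ℓ=6): μ^(1)=17; μ^(2)=25/3; μ^(3)=4; μ^(4)=3/4; μ^(5)=-31/2; μ^(6)=-35

((0, 0, 0, 0, 2); (1, 1, 1, 0, 0); (0, 1, 0, 0, 0); (1, 1, 1, 1, 0); (0, 1, 1, 0, 0); (0, 0, 1, 0, 0))


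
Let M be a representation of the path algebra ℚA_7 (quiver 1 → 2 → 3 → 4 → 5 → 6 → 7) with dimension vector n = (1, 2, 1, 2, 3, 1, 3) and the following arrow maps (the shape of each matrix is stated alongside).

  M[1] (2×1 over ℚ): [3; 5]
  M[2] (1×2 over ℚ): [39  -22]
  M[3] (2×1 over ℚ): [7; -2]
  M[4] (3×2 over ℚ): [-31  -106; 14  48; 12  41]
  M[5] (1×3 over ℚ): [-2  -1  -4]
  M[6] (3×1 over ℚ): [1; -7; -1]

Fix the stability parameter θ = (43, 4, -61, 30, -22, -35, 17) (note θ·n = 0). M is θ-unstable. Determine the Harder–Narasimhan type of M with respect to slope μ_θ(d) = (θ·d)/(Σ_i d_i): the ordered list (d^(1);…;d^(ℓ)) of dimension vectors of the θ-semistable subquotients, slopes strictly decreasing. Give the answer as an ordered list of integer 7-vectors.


Interval decomposition of M: I[1,5], I[2,2], I[4,5], I[5,7], I[7,7]^2.
HN type (ℓ=4): μ^(1)=17; μ^(2)=4; μ^(3)=-14/3; μ^(4)=-57/2

((0, 0, 0, 0, 0, 0, 3); (0, 1, 0, 2, 2, 0, 0); (1, 1, 1, 0, 0, 0, 0); (0, 0, 0, 0, 1, 1, 0))


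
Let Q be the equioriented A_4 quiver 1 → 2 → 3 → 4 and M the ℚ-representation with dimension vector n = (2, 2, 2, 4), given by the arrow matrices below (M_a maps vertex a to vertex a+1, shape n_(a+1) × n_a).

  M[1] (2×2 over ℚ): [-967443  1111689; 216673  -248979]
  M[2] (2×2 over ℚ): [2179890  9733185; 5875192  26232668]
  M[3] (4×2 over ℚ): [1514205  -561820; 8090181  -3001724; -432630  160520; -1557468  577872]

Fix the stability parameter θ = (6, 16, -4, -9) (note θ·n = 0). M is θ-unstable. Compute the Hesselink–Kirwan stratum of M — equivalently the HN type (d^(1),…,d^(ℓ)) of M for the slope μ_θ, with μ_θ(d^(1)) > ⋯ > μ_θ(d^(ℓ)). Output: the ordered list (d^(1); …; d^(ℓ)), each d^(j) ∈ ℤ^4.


Interval decomposition of M: I[1,1], I[1,4], I[2,2], I[3,3], I[4,4]^3.
HN type (ℓ=5): μ^(1)=16; μ^(2)=6; μ^(3)=9/4; μ^(4)=-4; μ^(5)=-9

((0, 1, 0, 0); (1, 0, 0, 0); (1, 1, 1, 1); (0, 0, 1, 0); (0, 0, 0, 3))


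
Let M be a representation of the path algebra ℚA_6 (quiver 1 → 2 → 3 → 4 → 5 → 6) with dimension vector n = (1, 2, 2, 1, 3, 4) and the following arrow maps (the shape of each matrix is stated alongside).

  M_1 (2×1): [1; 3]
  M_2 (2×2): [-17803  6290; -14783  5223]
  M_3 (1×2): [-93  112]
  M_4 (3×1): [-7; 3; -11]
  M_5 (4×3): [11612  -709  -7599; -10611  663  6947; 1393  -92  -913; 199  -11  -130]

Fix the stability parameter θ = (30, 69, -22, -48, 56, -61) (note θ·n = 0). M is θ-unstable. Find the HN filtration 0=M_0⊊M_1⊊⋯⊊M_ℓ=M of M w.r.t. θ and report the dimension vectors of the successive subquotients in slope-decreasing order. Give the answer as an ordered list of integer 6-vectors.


Interval decomposition of M: I[1,6], I[2,3], I[5,6]^2, I[6,6].
HN type (ℓ=4): μ^(1)=47/2; μ^(2)=4; μ^(3)=-5/2; μ^(4)=-61

((0, 1, 1, 0, 0, 0); (1, 1, 1, 1, 1, 1); (0, 0, 0, 0, 2, 2); (0, 0, 0, 0, 0, 1))


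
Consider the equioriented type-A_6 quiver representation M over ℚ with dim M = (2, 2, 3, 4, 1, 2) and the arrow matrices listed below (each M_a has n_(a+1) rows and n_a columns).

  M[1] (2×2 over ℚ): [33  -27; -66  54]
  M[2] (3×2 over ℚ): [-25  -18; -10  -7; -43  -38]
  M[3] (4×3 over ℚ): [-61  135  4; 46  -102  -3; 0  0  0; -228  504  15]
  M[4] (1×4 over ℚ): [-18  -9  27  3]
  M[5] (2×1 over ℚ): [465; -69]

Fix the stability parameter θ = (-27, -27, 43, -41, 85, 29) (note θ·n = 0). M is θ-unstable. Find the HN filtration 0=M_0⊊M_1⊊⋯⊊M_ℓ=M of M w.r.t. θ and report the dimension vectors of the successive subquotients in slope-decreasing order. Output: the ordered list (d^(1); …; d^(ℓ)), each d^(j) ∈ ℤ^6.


Via rank(M_{q-1}∘⋯∘M_p): M ≅ I[1,1], I[1,4], I[2,4], I[3,3], I[4,4], I[4,6], I[6,6].
μ_θ-semistable layers: μ^(1)=57; μ^(2)=43; μ^(3)=29; μ^(4)=1; μ^(5)=-27; μ^(6)=-41

((0, 0, 0, 0, 1, 1); (0, 0, 1, 0, 0, 0); (0, 0, 0, 0, 0, 1); (0, 0, 2, 2, 0, 0); (2, 2, 0, 0, 0, 0); (0, 0, 0, 2, 0, 0))


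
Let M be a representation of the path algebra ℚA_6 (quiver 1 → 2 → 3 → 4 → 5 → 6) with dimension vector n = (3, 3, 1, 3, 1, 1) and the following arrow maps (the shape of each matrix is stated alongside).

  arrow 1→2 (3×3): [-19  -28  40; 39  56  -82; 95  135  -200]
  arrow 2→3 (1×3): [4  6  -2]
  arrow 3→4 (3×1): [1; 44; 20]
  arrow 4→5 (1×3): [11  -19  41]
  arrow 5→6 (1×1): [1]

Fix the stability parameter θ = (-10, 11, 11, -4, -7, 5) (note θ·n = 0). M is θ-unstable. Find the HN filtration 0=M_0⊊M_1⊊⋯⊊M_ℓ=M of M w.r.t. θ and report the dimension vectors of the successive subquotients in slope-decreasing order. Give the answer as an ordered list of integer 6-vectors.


Via rank(M_{q-1}∘⋯∘M_p): M ≅ I[1,2]^2, I[1,6], I[4,4]^2.
μ_θ-semistable layers: μ^(1)=11; μ^(2)=5; μ^(3)=11/4; μ^(4)=-4; μ^(5)=-10

((0, 2, 0, 0, 0, 0); (0, 0, 0, 0, 0, 1); (0, 1, 1, 1, 1, 0); (0, 0, 0, 2, 0, 0); (3, 0, 0, 0, 0, 0))


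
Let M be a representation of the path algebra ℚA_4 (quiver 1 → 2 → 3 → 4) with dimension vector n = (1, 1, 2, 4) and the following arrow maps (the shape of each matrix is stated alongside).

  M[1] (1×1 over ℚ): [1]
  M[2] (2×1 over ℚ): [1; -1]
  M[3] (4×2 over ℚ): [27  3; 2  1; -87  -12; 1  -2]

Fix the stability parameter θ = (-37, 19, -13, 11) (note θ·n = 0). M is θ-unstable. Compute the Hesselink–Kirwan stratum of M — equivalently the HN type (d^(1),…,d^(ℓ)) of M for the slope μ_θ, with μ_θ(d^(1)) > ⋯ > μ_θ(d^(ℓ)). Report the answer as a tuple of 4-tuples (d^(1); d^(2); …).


Barcode: M ≅ I[1,4], I[3,4], I[4,4]^2. HN layers by μ_θ (4 steps, strictly decreasing):
  μ^(1)=11; μ^(2)=3; μ^(3)=-13; μ^(4)=-37

((0, 0, 0, 4); (0, 1, 1, 0); (0, 0, 1, 0); (1, 0, 0, 0))


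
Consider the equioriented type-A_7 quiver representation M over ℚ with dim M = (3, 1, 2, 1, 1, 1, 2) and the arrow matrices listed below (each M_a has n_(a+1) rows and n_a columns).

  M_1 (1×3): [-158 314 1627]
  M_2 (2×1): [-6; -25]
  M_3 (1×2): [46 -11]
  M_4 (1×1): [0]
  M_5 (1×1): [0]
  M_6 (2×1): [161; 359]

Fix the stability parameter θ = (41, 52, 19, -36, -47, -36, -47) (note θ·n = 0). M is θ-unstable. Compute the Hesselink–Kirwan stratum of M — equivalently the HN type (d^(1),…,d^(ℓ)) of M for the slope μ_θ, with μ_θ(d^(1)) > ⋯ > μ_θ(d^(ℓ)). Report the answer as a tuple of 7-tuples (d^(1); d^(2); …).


Via rank(M_{q-1}∘⋯∘M_p): M ≅ I[1,1]^2, I[1,4], I[3,3], I[5,5], I[6,7], I[7,7].
μ_θ-semistable layers: μ^(1)=41; μ^(2)=19; μ^(3)=-83/2; μ^(4)=-47

((2, 0, 0, 0, 0, 0, 0); (1, 1, 2, 1, 0, 0, 0); (0, 0, 0, 0, 0, 1, 1); (0, 0, 0, 0, 1, 0, 1))


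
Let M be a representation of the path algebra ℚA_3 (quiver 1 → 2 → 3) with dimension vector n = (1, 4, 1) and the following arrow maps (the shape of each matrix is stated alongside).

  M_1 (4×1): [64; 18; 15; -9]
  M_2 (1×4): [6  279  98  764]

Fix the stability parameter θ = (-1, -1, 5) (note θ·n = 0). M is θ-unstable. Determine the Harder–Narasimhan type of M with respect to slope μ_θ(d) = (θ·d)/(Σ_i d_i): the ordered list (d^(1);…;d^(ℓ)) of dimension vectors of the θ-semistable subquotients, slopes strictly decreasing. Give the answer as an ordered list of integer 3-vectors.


Barcode: M ≅ I[1,2], I[2,2]^2, I[2,3]. HN layers by μ_θ (2 steps, strictly decreasing):
  μ^(1)=5; μ^(2)=-1

((0, 0, 1); (1, 4, 0))


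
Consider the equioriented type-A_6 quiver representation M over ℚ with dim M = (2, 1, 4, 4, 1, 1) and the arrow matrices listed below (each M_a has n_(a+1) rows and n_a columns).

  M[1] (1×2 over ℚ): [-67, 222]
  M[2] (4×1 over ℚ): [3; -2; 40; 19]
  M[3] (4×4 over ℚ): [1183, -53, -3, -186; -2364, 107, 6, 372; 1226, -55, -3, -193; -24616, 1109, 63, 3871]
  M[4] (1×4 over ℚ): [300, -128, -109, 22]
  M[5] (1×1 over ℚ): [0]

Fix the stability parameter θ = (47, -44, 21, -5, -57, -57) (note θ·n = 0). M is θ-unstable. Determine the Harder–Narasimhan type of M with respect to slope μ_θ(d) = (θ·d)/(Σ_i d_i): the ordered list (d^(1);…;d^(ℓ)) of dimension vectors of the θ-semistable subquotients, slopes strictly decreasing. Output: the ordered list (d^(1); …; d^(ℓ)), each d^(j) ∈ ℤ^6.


Via rank(M_{q-1}∘⋯∘M_p): M ≅ I[1,1], I[1,5], I[3,3], I[3,4]^2, I[4,4], I[6,6].
μ_θ-semistable layers: μ^(1)=47; μ^(2)=21; μ^(3)=8; μ^(4)=-5; μ^(5)=-38/5; μ^(6)=-57

((1, 0, 0, 0, 0, 0); (0, 0, 1, 0, 0, 0); (0, 0, 2, 2, 0, 0); (0, 0, 0, 1, 0, 0); (1, 1, 1, 1, 1, 0); (0, 0, 0, 0, 0, 1))


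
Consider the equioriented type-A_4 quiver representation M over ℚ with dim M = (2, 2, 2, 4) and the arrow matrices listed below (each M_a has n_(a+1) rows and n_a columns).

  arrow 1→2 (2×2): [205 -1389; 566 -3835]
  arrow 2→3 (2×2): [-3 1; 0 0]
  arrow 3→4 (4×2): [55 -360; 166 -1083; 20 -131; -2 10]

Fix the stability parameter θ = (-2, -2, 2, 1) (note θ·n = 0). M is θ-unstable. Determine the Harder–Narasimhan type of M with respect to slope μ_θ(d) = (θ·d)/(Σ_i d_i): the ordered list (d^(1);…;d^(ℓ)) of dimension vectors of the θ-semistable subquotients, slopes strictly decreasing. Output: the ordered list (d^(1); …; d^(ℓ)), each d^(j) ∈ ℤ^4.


Barcode: M ≅ I[1,2], I[1,4], I[3,4], I[4,4]^2. HN layers by μ_θ (3 steps, strictly decreasing):
  μ^(1)=3/2; μ^(2)=1; μ^(3)=-2

((0, 0, 2, 2); (0, 0, 0, 2); (2, 2, 0, 0))


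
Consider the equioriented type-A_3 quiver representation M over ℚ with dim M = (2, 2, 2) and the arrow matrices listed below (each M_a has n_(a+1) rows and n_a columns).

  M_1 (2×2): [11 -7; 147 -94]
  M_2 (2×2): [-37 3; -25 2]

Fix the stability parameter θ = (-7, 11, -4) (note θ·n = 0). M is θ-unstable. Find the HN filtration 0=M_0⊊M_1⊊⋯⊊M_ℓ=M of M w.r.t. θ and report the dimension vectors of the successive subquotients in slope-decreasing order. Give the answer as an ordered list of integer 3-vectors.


Via rank(M_{q-1}∘⋯∘M_p): M ≅ I[1,3]^2.
μ_θ-semistable layers: μ^(1)=7/2; μ^(2)=-7

((0, 2, 2); (2, 0, 0))


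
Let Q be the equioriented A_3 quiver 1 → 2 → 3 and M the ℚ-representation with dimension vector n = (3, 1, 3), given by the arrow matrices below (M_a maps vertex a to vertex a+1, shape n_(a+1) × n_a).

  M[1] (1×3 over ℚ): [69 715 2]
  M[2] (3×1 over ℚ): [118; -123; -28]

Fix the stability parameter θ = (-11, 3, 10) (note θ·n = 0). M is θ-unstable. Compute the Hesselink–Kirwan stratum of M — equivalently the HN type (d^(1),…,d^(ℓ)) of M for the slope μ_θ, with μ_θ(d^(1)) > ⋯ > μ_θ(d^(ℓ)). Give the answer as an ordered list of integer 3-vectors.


Via rank(M_{q-1}∘⋯∘M_p): M ≅ I[1,1]^2, I[1,3], I[3,3]^2.
μ_θ-semistable layers: μ^(1)=10; μ^(2)=3; μ^(3)=-11

((0, 0, 3); (0, 1, 0); (3, 0, 0))


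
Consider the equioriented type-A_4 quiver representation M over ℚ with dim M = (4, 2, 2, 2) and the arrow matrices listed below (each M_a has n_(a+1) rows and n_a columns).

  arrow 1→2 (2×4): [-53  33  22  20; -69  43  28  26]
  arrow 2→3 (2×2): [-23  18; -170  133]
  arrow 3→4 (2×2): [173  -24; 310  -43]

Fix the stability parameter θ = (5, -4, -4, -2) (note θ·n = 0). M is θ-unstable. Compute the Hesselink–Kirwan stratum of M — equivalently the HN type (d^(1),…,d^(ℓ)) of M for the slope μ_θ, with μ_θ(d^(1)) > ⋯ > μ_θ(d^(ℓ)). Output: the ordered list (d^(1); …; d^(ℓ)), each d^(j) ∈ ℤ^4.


Via rank(M_{q-1}∘⋯∘M_p): M ≅ I[1,1]^2, I[1,4]^2.
μ_θ-semistable layers: μ^(1)=5; μ^(2)=-5/4

((2, 0, 0, 0); (2, 2, 2, 2))


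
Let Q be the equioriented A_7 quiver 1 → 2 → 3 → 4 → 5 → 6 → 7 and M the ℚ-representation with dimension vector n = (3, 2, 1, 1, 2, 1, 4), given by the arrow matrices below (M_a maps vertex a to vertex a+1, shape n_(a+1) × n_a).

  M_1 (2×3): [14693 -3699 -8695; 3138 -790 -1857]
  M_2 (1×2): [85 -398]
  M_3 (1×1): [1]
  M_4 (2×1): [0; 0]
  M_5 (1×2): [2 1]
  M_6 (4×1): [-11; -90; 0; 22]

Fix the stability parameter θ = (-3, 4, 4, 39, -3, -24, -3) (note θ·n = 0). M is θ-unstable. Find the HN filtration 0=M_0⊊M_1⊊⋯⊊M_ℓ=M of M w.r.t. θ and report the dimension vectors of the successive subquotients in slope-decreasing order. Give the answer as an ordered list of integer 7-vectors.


Barcode: M ≅ I[1,1], I[1,2], I[1,4], I[5,5], I[5,7], I[7,7]^3. HN layers by μ_θ (4 steps, strictly decreasing):
  μ^(1)=39; μ^(2)=4; μ^(3)=-3; μ^(4)=-27/2

((0, 0, 0, 1, 0, 0, 0); (0, 2, 1, 0, 0, 0, 0); (3, 0, 0, 0, 1, 0, 4); (0, 0, 0, 0, 1, 1, 0))


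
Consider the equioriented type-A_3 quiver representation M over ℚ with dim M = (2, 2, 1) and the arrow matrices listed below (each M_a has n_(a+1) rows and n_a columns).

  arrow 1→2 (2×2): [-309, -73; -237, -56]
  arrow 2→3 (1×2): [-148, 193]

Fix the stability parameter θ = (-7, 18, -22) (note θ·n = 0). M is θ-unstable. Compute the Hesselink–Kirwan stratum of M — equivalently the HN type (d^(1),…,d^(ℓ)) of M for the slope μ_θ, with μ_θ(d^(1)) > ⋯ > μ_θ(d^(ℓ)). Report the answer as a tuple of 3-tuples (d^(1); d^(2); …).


Via rank(M_{q-1}∘⋯∘M_p): M ≅ I[1,2], I[1,3].
μ_θ-semistable layers: μ^(1)=18; μ^(2)=-2; μ^(3)=-7

((0, 1, 0); (0, 1, 1); (2, 0, 0))


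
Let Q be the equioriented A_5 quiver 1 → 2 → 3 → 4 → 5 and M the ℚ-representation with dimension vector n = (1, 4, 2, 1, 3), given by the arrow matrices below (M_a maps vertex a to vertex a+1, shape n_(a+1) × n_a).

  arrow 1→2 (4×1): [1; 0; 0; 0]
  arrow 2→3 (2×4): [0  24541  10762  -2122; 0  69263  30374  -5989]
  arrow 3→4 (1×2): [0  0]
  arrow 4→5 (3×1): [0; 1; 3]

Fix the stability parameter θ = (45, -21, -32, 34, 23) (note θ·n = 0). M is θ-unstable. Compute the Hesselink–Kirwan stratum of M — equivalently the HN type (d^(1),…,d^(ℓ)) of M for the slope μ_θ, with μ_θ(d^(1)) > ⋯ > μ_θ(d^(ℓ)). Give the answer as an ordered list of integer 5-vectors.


Via rank(M_{q-1}∘⋯∘M_p): M ≅ I[1,2], I[2,2], I[2,3]^2, I[4,5], I[5,5]^2.
μ_θ-semistable layers: μ^(1)=57/2; μ^(2)=23; μ^(3)=12; μ^(4)=-21; μ^(5)=-53/2

((0, 0, 0, 1, 1); (0, 0, 0, 0, 2); (1, 1, 0, 0, 0); (0, 1, 0, 0, 0); (0, 2, 2, 0, 0))


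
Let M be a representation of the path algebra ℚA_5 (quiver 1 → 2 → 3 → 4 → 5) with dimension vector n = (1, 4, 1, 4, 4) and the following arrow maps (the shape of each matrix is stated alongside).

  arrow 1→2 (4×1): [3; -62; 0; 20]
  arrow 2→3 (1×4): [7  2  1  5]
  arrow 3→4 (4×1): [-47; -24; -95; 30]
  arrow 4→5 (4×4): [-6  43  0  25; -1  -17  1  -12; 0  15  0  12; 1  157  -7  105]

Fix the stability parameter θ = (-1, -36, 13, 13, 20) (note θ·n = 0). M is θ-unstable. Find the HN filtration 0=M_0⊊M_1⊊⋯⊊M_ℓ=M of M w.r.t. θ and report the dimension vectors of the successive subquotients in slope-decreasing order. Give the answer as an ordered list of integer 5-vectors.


Via rank(M_{q-1}∘⋯∘M_p): M ≅ I[1,4], I[2,2]^3, I[4,5]^3, I[5,5].
μ_θ-semistable layers: μ^(1)=20; μ^(2)=13; μ^(3)=-37/2; μ^(4)=-36

((0, 0, 0, 0, 4); (0, 0, 1, 4, 0); (1, 1, 0, 0, 0); (0, 3, 0, 0, 0))


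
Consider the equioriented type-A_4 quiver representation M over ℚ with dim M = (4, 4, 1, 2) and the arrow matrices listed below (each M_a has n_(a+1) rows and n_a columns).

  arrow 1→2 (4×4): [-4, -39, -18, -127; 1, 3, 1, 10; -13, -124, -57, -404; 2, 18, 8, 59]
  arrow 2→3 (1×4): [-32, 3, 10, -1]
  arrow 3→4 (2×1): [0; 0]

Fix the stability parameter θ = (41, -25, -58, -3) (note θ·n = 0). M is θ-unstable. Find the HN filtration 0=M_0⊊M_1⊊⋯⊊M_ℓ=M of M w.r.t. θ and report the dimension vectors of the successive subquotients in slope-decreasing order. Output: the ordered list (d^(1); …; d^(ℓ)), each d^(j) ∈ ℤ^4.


Via rank(M_{q-1}∘⋯∘M_p): M ≅ I[1,1], I[1,2]^2, I[1,3], I[2,2], I[4,4]^2.
μ_θ-semistable layers: μ^(1)=41; μ^(2)=8; μ^(3)=-3; μ^(4)=-14; μ^(5)=-25

((1, 0, 0, 0); (2, 2, 0, 0); (0, 0, 0, 2); (1, 1, 1, 0); (0, 1, 0, 0))


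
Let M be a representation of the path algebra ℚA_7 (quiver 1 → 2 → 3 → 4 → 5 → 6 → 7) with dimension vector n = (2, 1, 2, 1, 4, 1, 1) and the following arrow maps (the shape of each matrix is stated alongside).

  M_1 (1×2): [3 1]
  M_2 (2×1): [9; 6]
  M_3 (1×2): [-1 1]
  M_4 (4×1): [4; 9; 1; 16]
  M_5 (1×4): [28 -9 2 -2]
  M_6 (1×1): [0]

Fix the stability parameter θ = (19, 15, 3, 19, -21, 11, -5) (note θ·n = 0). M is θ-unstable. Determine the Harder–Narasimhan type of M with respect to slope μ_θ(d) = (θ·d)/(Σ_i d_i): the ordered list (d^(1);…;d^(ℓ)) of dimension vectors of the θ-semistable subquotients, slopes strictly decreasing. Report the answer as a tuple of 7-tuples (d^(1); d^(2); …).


Via rank(M_{q-1}∘⋯∘M_p): M ≅ I[1,1], I[1,6], I[3,3], I[5,5]^3, I[7,7].
μ_θ-semistable layers: μ^(1)=19; μ^(2)=11; μ^(3)=7; μ^(4)=3; μ^(5)=-5; μ^(6)=-21

((1, 0, 0, 0, 0, 0, 0); (0, 0, 0, 0, 0, 1, 0); (1, 1, 1, 1, 1, 0, 0); (0, 0, 1, 0, 0, 0, 0); (0, 0, 0, 0, 0, 0, 1); (0, 0, 0, 0, 3, 0, 0))


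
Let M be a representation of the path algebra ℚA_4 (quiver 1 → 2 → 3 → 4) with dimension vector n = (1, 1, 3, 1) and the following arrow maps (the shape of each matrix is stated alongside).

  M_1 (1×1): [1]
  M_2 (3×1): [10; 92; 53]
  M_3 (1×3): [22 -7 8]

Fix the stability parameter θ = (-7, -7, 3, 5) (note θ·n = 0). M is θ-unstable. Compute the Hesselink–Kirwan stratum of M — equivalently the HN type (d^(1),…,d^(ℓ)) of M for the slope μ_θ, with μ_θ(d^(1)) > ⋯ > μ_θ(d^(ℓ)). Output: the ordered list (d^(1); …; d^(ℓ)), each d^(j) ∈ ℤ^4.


Barcode: M ≅ I[1,3], I[3,3], I[3,4]. HN layers by μ_θ (3 steps, strictly decreasing):
  μ^(1)=5; μ^(2)=3; μ^(3)=-7

((0, 0, 0, 1); (0, 0, 3, 0); (1, 1, 0, 0))


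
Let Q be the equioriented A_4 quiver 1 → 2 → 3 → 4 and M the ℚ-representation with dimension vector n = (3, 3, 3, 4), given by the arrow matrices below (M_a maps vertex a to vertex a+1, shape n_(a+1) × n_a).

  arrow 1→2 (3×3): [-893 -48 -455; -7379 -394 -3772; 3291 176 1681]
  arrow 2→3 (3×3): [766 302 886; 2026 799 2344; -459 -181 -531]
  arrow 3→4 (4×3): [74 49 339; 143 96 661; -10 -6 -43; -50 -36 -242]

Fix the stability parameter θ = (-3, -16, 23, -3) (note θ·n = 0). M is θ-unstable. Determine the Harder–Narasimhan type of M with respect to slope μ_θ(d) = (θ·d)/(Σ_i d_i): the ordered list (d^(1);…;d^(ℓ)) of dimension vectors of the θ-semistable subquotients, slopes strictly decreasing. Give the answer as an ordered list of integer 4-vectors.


Barcode: M ≅ I[1,1], I[1,2], I[1,4], I[2,4], I[3,4], I[4,4]. HN layers by μ_θ (4 steps, strictly decreasing):
  μ^(1)=10; μ^(2)=-3; μ^(3)=-19/2; μ^(4)=-16

((0, 0, 3, 3); (1, 0, 0, 1); (2, 2, 0, 0); (0, 1, 0, 0))


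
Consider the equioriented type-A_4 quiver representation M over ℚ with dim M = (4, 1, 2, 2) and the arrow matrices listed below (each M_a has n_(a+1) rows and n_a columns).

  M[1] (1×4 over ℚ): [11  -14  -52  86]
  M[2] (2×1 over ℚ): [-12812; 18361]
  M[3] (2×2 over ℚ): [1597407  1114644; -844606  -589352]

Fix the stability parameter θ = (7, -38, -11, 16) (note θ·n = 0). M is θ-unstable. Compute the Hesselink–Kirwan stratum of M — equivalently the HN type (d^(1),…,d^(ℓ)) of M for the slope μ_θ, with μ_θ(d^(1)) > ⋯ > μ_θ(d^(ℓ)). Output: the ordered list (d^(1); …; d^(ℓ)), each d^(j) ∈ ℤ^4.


Via rank(M_{q-1}∘⋯∘M_p): M ≅ I[1,1]^3, I[1,3], I[3,4], I[4,4].
μ_θ-semistable layers: μ^(1)=16; μ^(2)=7; μ^(3)=-11; μ^(4)=-31/2

((0, 0, 0, 2); (3, 0, 0, 0); (0, 0, 2, 0); (1, 1, 0, 0))


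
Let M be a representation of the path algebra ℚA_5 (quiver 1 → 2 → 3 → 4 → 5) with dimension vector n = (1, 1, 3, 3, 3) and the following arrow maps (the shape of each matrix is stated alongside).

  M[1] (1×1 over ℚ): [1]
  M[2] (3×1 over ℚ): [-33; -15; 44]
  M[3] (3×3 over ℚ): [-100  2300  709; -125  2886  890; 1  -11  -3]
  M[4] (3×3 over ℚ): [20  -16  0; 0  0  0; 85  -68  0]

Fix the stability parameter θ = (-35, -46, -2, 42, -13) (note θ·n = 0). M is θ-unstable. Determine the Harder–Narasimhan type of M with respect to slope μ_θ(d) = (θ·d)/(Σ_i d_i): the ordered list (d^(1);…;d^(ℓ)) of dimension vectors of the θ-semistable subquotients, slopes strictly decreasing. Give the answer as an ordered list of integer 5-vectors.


Barcode: M ≅ I[1,4], I[3,4], I[3,5], I[5,5]^2. HN layers by μ_θ (5 steps, strictly decreasing):
  μ^(1)=42; μ^(2)=29/2; μ^(3)=-2; μ^(4)=-13; μ^(5)=-81/2

((0, 0, 0, 2, 0); (0, 0, 0, 1, 1); (0, 0, 3, 0, 0); (0, 0, 0, 0, 2); (1, 1, 0, 0, 0))


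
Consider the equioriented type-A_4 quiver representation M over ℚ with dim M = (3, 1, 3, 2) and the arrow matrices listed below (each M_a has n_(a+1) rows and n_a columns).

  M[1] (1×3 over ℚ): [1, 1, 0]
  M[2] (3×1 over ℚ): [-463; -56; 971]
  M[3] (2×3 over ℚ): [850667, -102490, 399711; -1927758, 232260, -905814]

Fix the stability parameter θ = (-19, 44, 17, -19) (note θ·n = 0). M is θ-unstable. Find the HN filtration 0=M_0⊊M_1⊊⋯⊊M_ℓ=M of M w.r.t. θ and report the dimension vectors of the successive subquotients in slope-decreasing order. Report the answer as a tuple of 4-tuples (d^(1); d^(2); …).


Barcode: M ≅ I[1,1]^2, I[1,3], I[3,3], I[3,4], I[4,4]. HN layers by μ_θ (4 steps, strictly decreasing):
  μ^(1)=61/2; μ^(2)=17; μ^(3)=-1; μ^(4)=-19

((0, 1, 1, 0); (0, 0, 1, 0); (0, 0, 1, 1); (3, 0, 0, 1))


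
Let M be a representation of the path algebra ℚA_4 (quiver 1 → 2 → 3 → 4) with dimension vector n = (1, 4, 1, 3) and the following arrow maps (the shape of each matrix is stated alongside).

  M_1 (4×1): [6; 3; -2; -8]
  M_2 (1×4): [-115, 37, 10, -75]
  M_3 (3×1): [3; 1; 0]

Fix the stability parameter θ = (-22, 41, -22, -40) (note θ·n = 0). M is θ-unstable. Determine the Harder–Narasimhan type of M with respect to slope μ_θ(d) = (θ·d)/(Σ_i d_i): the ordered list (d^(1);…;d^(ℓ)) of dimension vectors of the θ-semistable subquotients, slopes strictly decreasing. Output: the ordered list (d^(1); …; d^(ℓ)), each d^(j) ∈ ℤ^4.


Interval decomposition of M: I[1,4], I[2,2]^3, I[4,4]^2.
HN type (ℓ=4): μ^(1)=41; μ^(2)=-7; μ^(3)=-22; μ^(4)=-40

((0, 3, 0, 0); (0, 1, 1, 1); (1, 0, 0, 0); (0, 0, 0, 2))


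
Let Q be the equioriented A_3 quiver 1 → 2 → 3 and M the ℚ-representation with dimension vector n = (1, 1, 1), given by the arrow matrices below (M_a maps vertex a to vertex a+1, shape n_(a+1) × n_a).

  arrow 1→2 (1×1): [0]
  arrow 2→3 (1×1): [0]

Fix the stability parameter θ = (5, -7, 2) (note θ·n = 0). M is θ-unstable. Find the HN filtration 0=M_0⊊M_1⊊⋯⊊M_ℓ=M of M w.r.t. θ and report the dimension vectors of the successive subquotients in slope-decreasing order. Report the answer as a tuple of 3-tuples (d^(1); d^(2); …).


Via rank(M_{q-1}∘⋯∘M_p): M ≅ I[1,1], I[2,2], I[3,3].
μ_θ-semistable layers: μ^(1)=5; μ^(2)=2; μ^(3)=-7

((1, 0, 0); (0, 0, 1); (0, 1, 0))


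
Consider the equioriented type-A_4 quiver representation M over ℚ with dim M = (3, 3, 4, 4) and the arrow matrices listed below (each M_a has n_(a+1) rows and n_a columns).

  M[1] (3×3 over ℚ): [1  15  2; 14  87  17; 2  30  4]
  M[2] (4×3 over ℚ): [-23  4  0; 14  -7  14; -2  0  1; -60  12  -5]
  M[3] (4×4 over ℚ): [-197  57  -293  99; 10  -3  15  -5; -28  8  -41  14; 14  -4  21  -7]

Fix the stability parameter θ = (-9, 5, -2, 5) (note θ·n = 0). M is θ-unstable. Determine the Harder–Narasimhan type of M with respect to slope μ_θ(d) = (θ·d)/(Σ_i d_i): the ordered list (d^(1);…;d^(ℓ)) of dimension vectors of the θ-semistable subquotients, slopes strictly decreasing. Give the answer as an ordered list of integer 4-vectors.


Barcode: M ≅ I[1,1], I[1,4]^2, I[2,4], I[3,4]. HN layers by μ_θ (4 steps, strictly decreasing):
  μ^(1)=5; μ^(2)=3/2; μ^(3)=-2; μ^(4)=-9

((0, 0, 0, 4); (0, 3, 3, 0); (0, 0, 1, 0); (3, 0, 0, 0))


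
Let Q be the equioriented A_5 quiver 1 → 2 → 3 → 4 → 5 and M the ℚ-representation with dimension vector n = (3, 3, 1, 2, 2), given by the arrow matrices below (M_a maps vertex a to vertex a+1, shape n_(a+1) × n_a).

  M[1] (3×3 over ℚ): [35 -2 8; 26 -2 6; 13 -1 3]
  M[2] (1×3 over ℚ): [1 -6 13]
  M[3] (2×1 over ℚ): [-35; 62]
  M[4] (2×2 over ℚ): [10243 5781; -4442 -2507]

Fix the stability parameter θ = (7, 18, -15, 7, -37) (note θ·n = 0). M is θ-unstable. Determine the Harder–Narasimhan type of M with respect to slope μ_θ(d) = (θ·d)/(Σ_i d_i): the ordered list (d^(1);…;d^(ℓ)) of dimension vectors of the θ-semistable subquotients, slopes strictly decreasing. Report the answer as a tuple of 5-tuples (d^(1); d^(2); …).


Via rank(M_{q-1}∘⋯∘M_p): M ≅ I[1,1], I[1,2], I[1,5], I[2,2], I[4,5].
μ_θ-semistable layers: μ^(1)=18; μ^(2)=7; μ^(3)=-4; μ^(4)=-15

((0, 2, 0, 0, 0); (2, 0, 0, 0, 0); (1, 1, 1, 1, 1); (0, 0, 0, 1, 1))


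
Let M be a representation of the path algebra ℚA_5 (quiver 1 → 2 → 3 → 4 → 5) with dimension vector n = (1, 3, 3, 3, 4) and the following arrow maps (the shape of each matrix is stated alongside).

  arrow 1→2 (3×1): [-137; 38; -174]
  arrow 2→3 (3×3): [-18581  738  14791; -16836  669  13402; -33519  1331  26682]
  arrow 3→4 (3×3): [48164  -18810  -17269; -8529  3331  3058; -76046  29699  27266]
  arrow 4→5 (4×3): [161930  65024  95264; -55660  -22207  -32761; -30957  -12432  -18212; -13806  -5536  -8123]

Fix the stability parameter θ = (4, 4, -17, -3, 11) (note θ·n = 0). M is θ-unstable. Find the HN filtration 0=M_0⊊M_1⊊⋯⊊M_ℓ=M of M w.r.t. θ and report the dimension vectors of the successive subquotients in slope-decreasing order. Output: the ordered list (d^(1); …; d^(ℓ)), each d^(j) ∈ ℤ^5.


Interval decomposition of M: I[1,5], I[2,5]^2, I[5,5].
HN type (ℓ=3): μ^(1)=11; μ^(2)=-3; μ^(3)=-13/2

((0, 0, 0, 0, 4); (1, 1, 1, 3, 0); (0, 2, 2, 0, 0))


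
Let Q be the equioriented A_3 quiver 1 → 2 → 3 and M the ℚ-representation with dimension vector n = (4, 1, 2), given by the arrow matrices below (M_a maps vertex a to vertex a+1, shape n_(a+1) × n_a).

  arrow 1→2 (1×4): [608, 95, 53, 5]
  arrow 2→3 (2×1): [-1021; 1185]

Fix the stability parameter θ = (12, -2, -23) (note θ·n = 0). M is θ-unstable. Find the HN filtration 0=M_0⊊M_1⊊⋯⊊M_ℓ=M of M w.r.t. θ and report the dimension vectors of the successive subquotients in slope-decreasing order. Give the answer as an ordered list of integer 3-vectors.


Barcode: M ≅ I[1,1]^3, I[1,3], I[3,3]. HN layers by μ_θ (3 steps, strictly decreasing):
  μ^(1)=12; μ^(2)=-13/3; μ^(3)=-23

((3, 0, 0); (1, 1, 1); (0, 0, 1))


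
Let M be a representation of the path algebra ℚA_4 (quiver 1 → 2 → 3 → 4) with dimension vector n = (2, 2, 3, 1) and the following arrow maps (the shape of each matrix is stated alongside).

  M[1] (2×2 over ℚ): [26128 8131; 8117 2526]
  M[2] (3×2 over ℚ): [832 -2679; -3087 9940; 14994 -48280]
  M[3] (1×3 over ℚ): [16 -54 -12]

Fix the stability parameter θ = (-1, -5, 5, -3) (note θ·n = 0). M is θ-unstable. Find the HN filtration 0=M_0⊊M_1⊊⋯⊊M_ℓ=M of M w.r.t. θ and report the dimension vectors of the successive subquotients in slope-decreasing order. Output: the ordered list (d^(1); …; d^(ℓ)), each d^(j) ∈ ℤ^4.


Via rank(M_{q-1}∘⋯∘M_p): M ≅ I[1,3], I[1,4], I[3,3].
μ_θ-semistable layers: μ^(1)=5; μ^(2)=1; μ^(3)=-3

((0, 0, 2, 0); (0, 0, 1, 1); (2, 2, 0, 0))


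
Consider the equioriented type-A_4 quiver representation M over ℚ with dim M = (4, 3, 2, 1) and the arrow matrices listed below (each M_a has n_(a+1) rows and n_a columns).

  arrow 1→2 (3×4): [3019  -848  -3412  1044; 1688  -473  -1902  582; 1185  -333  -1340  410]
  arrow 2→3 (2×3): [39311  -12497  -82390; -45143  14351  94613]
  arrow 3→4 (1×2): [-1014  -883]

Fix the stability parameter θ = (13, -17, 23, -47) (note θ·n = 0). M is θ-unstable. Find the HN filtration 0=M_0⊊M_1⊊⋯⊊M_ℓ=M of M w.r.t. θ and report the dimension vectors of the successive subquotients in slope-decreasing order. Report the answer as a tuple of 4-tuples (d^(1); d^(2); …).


Interval decomposition of M: I[1,1], I[1,2], I[1,3], I[1,4].
HN type (ℓ=4): μ^(1)=23; μ^(2)=13; μ^(3)=-2; μ^(4)=-7

((0, 0, 1, 0); (1, 0, 0, 0); (2, 2, 0, 0); (1, 1, 1, 1))


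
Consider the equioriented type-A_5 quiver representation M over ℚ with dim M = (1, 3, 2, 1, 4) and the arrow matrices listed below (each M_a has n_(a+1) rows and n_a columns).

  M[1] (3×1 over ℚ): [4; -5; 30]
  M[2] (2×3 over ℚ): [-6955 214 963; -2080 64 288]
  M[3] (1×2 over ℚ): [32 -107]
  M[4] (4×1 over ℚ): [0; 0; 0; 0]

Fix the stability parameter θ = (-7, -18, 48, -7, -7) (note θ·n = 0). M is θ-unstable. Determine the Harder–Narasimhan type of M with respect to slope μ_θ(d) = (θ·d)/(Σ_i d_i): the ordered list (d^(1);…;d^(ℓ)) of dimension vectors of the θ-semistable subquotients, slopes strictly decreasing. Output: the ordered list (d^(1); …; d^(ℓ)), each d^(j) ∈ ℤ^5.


Barcode: M ≅ I[1,2], I[2,2], I[2,3], I[3,4], I[5,5]^4. HN layers by μ_θ (5 steps, strictly decreasing):
  μ^(1)=48; μ^(2)=41/2; μ^(3)=-7; μ^(4)=-25/2; μ^(5)=-18

((0, 0, 1, 0, 0); (0, 0, 1, 1, 0); (0, 0, 0, 0, 4); (1, 1, 0, 0, 0); (0, 2, 0, 0, 0))


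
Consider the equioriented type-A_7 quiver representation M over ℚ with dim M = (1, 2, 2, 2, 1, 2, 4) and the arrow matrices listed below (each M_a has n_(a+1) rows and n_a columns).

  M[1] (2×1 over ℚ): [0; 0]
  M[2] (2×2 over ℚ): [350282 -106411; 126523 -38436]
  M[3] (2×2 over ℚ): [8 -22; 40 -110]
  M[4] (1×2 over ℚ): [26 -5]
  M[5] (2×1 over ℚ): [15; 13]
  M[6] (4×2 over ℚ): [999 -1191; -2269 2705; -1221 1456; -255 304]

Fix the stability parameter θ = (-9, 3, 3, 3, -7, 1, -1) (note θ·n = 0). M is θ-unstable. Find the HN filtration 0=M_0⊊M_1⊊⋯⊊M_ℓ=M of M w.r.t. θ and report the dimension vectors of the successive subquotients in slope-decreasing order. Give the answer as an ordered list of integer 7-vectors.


Via rank(M_{q-1}∘⋯∘M_p): M ≅ I[1,1], I[2,3], I[2,7], I[4,4], I[6,7], I[7,7]^2.
μ_θ-semistable layers: μ^(1)=3; μ^(2)=1/3; μ^(3)=0; μ^(4)=-1; μ^(5)=-9

((0, 1, 1, 1, 0, 0, 0); (0, 1, 1, 1, 1, 1, 1); (0, 0, 0, 0, 0, 1, 1); (0, 0, 0, 0, 0, 0, 2); (1, 0, 0, 0, 0, 0, 0))


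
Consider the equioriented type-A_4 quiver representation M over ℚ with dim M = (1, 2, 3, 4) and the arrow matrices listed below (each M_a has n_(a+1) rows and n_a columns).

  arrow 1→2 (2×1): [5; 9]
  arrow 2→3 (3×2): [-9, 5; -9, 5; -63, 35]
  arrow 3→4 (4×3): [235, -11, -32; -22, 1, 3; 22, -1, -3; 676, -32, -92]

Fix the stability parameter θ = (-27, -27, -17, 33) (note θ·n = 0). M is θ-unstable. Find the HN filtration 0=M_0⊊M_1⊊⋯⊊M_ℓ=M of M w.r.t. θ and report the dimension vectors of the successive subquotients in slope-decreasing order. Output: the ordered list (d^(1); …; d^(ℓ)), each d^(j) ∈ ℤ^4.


Barcode: M ≅ I[1,2], I[2,3], I[3,4]^2, I[4,4]^2. HN layers by μ_θ (3 steps, strictly decreasing):
  μ^(1)=33; μ^(2)=-17; μ^(3)=-27

((0, 0, 0, 4); (0, 0, 3, 0); (1, 2, 0, 0))


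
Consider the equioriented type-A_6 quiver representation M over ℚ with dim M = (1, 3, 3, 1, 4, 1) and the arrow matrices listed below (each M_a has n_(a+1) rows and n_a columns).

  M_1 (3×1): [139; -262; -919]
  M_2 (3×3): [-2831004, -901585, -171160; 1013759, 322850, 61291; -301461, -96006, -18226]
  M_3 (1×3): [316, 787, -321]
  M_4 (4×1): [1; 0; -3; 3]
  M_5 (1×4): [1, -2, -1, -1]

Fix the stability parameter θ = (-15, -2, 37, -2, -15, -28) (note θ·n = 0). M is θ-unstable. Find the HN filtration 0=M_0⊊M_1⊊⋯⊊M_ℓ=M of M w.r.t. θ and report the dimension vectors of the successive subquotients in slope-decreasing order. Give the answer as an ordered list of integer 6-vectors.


Interval decomposition of M: I[1,6], I[2,3]^2, I[5,5]^3.
HN type (ℓ=3): μ^(1)=37; μ^(2)=-2; μ^(3)=-15

((0, 0, 2, 0, 0, 0); (0, 3, 1, 1, 1, 1); (1, 0, 0, 0, 3, 0))


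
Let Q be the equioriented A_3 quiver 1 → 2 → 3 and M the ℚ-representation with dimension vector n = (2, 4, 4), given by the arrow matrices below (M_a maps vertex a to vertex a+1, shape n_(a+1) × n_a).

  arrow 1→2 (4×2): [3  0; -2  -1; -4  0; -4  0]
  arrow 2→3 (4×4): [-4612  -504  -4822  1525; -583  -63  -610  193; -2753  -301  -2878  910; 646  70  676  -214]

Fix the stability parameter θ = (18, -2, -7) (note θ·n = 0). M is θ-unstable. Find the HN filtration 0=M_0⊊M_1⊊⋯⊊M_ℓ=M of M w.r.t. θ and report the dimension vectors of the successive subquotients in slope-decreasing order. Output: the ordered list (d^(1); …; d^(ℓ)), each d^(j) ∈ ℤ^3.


Via rank(M_{q-1}∘⋯∘M_p): M ≅ I[1,2], I[1,3], I[2,3]^2, I[3,3].
μ_θ-semistable layers: μ^(1)=8; μ^(2)=3; μ^(3)=-9/2; μ^(4)=-7

((1, 1, 0); (1, 1, 1); (0, 2, 2); (0, 0, 1))


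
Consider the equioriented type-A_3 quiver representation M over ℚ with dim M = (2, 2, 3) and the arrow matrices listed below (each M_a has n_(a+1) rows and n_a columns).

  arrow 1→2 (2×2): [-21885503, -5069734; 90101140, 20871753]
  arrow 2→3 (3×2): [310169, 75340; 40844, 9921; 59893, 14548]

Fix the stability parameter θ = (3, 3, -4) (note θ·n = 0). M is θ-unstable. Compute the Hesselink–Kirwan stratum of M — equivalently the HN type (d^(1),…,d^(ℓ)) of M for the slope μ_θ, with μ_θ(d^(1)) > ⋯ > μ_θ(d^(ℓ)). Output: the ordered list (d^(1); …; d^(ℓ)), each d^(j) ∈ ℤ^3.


Barcode: M ≅ I[1,3]^2, I[3,3]. HN layers by μ_θ (2 steps, strictly decreasing):
  μ^(1)=2/3; μ^(2)=-4

((2, 2, 2); (0, 0, 1))
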